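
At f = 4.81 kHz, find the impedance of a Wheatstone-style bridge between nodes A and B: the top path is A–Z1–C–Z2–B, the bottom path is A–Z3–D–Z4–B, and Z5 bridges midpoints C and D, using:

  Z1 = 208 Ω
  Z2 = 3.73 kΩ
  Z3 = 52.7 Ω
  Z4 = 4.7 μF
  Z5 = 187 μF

Step 1 — Angular frequency: ω = 2π·f = 2π·4810 = 3.022e+04 rad/s.
Step 2 — Component impedances:
  Z1: Z = R = 208 Ω
  Z2: Z = R = 3730 Ω
  Z3: Z = R = 52.7 Ω
  Z4: Z = 1/(jωC) = -j/(ω·C) = 0 - j7.04 Ω
  Z5: Z = 1/(jωC) = -j/(ω·C) = 0 - j0.1769 Ω
Step 3 — Bridge requires nodal analysis (the Z5 bridge couples midpoints C and D, so the two paths cannot be reduced to a simple series/parallel combination). Setting node B to ground and injecting 1 A at node A, the 3-node admittance system at A, C, D solves to V_A = Z_AB = 42.06 - j7.047 Ω = 42.65∠-9.5° Ω.

Z = 42.06 - j7.047 Ω = 42.65∠-9.5° Ω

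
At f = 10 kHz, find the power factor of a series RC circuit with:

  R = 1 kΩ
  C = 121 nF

Step 1 — Angular frequency: ω = 2π·f = 2π·1e+04 = 6.283e+04 rad/s.
Step 2 — Component impedances:
  R: Z = R = 1000 Ω
  C: Z = 1/(jωC) = -j/(ω·C) = 0 - j131.5 Ω
Step 3 — Series combination: Z_total = R + C = 1000 - j131.5 Ω = 1009∠-7.5° Ω.
Step 4 — Power factor: PF = cos(φ) = Re(Z)/|Z| = 1000/1008.6 = 0.9915.
Step 5 — Type: Im(Z) = -131.5 ⇒ leading (phase φ = -7.5°).

PF = 0.9915 (leading, φ = -7.5°)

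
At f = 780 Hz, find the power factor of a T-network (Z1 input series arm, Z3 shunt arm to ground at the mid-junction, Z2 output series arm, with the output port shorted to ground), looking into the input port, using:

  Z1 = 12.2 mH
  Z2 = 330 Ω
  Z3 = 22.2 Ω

Step 1 — Angular frequency: ω = 2π·f = 2π·780 = 4901 rad/s.
Step 2 — Component impedances:
  Z1: Z = jωL = j·4901·0.0122 = 0 + j59.79 Ω
  Z2: Z = R = 330 Ω
  Z3: Z = R = 22.2 Ω
Step 3 — With the output port shorted to ground, the output series arm Z2 runs from the junction to ground; the shunt arm Z3 also runs from the junction to ground. They appear in parallel: Z3 || Z2 = 20.8 Ω.
Step 4 — Series with input arm Z1: Z_in = Z1 + (Z3 || Z2) = 20.8 + j59.79 Ω = 63.31∠70.8° Ω.
Step 5 — Power factor: PF = cos(φ) = Re(Z)/|Z| = 20.801/63.306 = 0.3286.
Step 6 — Type: Im(Z) = 59.79 ⇒ lagging (phase φ = 70.8°).

PF = 0.3286 (lagging, φ = 70.8°)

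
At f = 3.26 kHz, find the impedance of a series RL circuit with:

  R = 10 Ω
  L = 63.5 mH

Step 1 — Angular frequency: ω = 2π·f = 2π·3260 = 2.048e+04 rad/s.
Step 2 — Component impedances:
  R: Z = R = 10 Ω
  L: Z = jωL = j·2.048e+04·0.0635 = 0 + j1301 Ω
Step 3 — Series combination: Z_total = R + L = 10 + j1301 Ω = 1301∠89.6° Ω.

Z = 10 + j1301 Ω = 1301∠89.6° Ω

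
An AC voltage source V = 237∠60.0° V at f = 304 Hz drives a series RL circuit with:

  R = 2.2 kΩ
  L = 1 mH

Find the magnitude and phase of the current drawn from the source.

Step 1 — Angular frequency: ω = 2π·f = 2π·304 = 1910 rad/s.
Step 2 — Component impedances:
  R: Z = R = 2200 Ω
  L: Z = jωL = j·1910·0.001 = 0 + j1.91 Ω
Step 3 — Series combination: Z_total = R + L = 2200 + j1.91 Ω = 2200∠0.0° Ω.
Step 4 — Source phasor: V = 237∠60.0° V = 118.5 + j205.2 V.
Step 5 — Ohm's law: I = V / Z_total = (118.5 + j205.2) / (2200 + j1.91) = 0.05394 + j0.09325 A.
Step 6 — Convert to polar: |I| = 0.1077 A, ∠I = 60.0°.

I = 0.1077∠60.0° A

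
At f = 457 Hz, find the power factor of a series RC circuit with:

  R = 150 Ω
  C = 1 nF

Step 1 — Angular frequency: ω = 2π·f = 2π·457 = 2871 rad/s.
Step 2 — Component impedances:
  R: Z = R = 150 Ω
  C: Z = 1/(jωC) = -j/(ω·C) = 0 - j3.483e+05 Ω
Step 3 — Series combination: Z_total = R + C = 150 - j3.483e+05 Ω = 3.483e+05∠-90.0° Ω.
Step 4 — Power factor: PF = cos(φ) = Re(Z)/|Z| = 150/3.483e+05 = 0.0004307.
Step 5 — Type: Im(Z) = -3.483e+05 ⇒ leading (phase φ = -90.0°).

PF = 0.0004307 (leading, φ = -90.0°)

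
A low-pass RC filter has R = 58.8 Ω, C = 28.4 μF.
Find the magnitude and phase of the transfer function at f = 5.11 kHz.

Step 1 — Angular frequency: ω = 2π·5110 = 3.211e+04 rad/s.
Step 2 — Transfer function: H(jω) = 1/(1 + jωRC).
Step 3 — Denominator: 1 + jωRC = 1 + j·3.211e+04·58.8·2.84e-05 = 1 + j53.62.
Step 4 — H = 0.0003477 - j0.01864.
Step 5 — Magnitude: |H| = 0.01865 (-34.6 dB); phase: φ = -88.9°.

|H| = 0.01865 (-34.6 dB), φ = -88.9°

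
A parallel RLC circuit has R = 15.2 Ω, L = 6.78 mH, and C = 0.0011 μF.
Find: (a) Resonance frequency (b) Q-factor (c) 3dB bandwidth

Step 1 — Resonance: ω₀ = 1/√(LC) = 1/√(0.00678·1.1e-09) = 3.662e+05 rad/s.
Step 2 — f₀ = ω₀/(2π) = 5.828e+04 Hz.
Step 3 — Parallel Q: Q = R/(ω₀L) = 15.2/(3.662e+05·0.00678) = 0.006122.
Step 4 — Bandwidth: Δω = ω₀/Q = 5.981e+07 rad/s; BW = Δω/(2π) = 9.519e+06 Hz.

(a) f₀ = 5.828e+04 Hz  (b) Q = 0.006122  (c) BW = 9.519e+06 Hz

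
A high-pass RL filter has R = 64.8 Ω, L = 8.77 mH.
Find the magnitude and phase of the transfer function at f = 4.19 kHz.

Step 1 — Angular frequency: ω = 2π·4190 = 2.633e+04 rad/s.
Step 2 — Transfer function: H(jω) = jωL/(R + jωL).
Step 3 — Numerator jωL = j·230.9; denominator R + jωL = 64.8 + j230.9.
Step 4 — H = 0.927 + j0.2602.
Step 5 — Magnitude: |H| = 0.9628 (-0.3 dB); phase: φ = 15.7°.

|H| = 0.9628 (-0.3 dB), φ = 15.7°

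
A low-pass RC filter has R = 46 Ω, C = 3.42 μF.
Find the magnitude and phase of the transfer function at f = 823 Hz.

Step 1 — Angular frequency: ω = 2π·823 = 5171 rad/s.
Step 2 — Transfer function: H(jω) = 1/(1 + jωRC).
Step 3 — Denominator: 1 + jωRC = 1 + j·5171·46·3.42e-06 = 1 + j0.8135.
Step 4 — H = 0.6018 - j0.4895.
Step 5 — Magnitude: |H| = 0.7757 (-2.2 dB); phase: φ = -39.1°.

|H| = 0.7757 (-2.2 dB), φ = -39.1°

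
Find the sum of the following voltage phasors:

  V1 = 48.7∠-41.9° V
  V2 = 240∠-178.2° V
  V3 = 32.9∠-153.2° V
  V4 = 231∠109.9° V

Step 1 — Convert each phasor to rectangular form:
  V1 = 48.7·(cos(-41.9°) + j·sin(-41.9°)) = 36.25 - j32.52 V
  V2 = 240·(cos(-178.2°) + j·sin(-178.2°)) = -239.9 - j7.539 V
  V3 = 32.9·(cos(-153.2°) + j·sin(-153.2°)) = -29.37 - j14.83 V
  V4 = 231·(cos(109.9°) + j·sin(109.9°)) = -78.63 + j217.2 V
Step 2 — Sum components: V_total = -311.6 + j162.3 V.
Step 3 — Convert to polar: |V_total| = 351.4 V, ∠V_total = 152.5°.

V_total = 351.4∠152.5° V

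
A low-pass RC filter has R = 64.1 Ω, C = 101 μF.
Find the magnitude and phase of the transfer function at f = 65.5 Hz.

Step 1 — Angular frequency: ω = 2π·65.5 = 411.5 rad/s.
Step 2 — Transfer function: H(jω) = 1/(1 + jωRC).
Step 3 — Denominator: 1 + jωRC = 1 + j·411.5·64.1·0.000101 = 1 + j2.664.
Step 4 — H = 0.1235 - j0.329.
Step 5 — Magnitude: |H| = 0.3514 (-9.1 dB); phase: φ = -69.4°.

|H| = 0.3514 (-9.1 dB), φ = -69.4°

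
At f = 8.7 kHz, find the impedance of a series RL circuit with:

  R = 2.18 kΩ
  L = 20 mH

Step 1 — Angular frequency: ω = 2π·f = 2π·8700 = 5.466e+04 rad/s.
Step 2 — Component impedances:
  R: Z = R = 2180 Ω
  L: Z = jωL = j·5.466e+04·0.02 = 0 + j1093 Ω
Step 3 — Series combination: Z_total = R + L = 2180 + j1093 Ω = 2439∠26.6° Ω.

Z = 2180 + j1093 Ω = 2439∠26.6° Ω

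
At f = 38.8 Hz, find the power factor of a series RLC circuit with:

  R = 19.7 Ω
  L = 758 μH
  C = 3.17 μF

Step 1 — Angular frequency: ω = 2π·f = 2π·38.8 = 243.8 rad/s.
Step 2 — Component impedances:
  R: Z = R = 19.7 Ω
  L: Z = jωL = j·243.8·0.000758 = 0 + j0.1848 Ω
  C: Z = 1/(jωC) = -j/(ω·C) = 0 - j1294 Ω
Step 3 — Series combination: Z_total = R + L + C = 19.7 - j1294 Ω = 1294∠-89.1° Ω.
Step 4 — Power factor: PF = cos(φ) = Re(Z)/|Z| = 19.7/1294 = 0.01522.
Step 5 — Type: Im(Z) = -1294 ⇒ leading (phase φ = -89.1°).

PF = 0.01522 (leading, φ = -89.1°)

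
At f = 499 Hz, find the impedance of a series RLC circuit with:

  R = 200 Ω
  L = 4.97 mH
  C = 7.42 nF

Step 1 — Angular frequency: ω = 2π·f = 2π·499 = 3135 rad/s.
Step 2 — Component impedances:
  R: Z = R = 200 Ω
  L: Z = jωL = j·3135·0.00497 = 0 + j15.58 Ω
  C: Z = 1/(jωC) = -j/(ω·C) = 0 - j4.298e+04 Ω
Step 3 — Series combination: Z_total = R + L + C = 200 - j4.297e+04 Ω = 4.297e+04∠-89.7° Ω.

Z = 200 - j4.297e+04 Ω = 4.297e+04∠-89.7° Ω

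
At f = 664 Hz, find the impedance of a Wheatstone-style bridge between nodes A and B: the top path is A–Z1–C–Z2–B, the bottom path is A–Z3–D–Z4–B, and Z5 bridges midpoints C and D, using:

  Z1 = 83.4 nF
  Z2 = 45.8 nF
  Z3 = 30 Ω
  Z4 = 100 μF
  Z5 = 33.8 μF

Step 1 — Angular frequency: ω = 2π·f = 2π·664 = 4172 rad/s.
Step 2 — Component impedances:
  Z1: Z = 1/(jωC) = -j/(ω·C) = 0 - j2874 Ω
  Z2: Z = 1/(jωC) = -j/(ω·C) = 0 - j5233 Ω
  Z3: Z = R = 30 Ω
  Z4: Z = 1/(jωC) = -j/(ω·C) = 0 - j2.397 Ω
  Z5: Z = 1/(jωC) = -j/(ω·C) = 0 - j7.091 Ω
Step 3 — Bridge requires nodal analysis (the Z5 bridge couples midpoints C and D, so the two paths cannot be reduced to a simple series/parallel combination). Setting node B to ground and injecting 1 A at node A, the 3-node admittance system at A, C, D solves to V_A = Z_AB = 30 - j2.708 Ω = 30.12∠-5.2° Ω.

Z = 30 - j2.708 Ω = 30.12∠-5.2° Ω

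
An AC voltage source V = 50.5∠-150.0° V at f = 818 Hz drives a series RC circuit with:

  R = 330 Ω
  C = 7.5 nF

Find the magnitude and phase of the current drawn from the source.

Step 1 — Angular frequency: ω = 2π·f = 2π·818 = 5140 rad/s.
Step 2 — Component impedances:
  R: Z = R = 330 Ω
  C: Z = 1/(jωC) = -j/(ω·C) = 0 - j2.594e+04 Ω
Step 3 — Series combination: Z_total = R + C = 330 - j2.594e+04 Ω = 2.594e+04∠-89.3° Ω.
Step 4 — Source phasor: V = 50.5∠-150.0° V = -43.73 - j25.25 V.
Step 5 — Ohm's law: I = V / Z_total = (-43.73 - j25.25) / (330 - j2.594e+04) = 0.0009517 - j0.001698 A.
Step 6 — Convert to polar: |I| = 0.001946 A, ∠I = -60.7°.

I = 0.001946∠-60.7° A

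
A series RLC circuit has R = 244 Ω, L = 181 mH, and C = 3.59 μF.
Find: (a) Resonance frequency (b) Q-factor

Step 1 — Resonance condition Im(Z)=0 gives ω₀ = 1/√(LC).
Step 2 — ω₀ = 1/√(0.181·3.59e-06) = 1241 rad/s.
Step 3 — f₀ = ω₀/(2π) = 197.4 Hz.
Step 4 — Series Q: Q = ω₀L/R = 1241·0.181/244 = 0.9202.

(a) f₀ = 197.4 Hz  (b) Q = 0.9202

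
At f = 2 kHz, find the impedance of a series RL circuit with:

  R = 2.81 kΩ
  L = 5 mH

Step 1 — Angular frequency: ω = 2π·f = 2π·2000 = 1.257e+04 rad/s.
Step 2 — Component impedances:
  R: Z = R = 2810 Ω
  L: Z = jωL = j·1.257e+04·0.005 = 0 + j62.83 Ω
Step 3 — Series combination: Z_total = R + L = 2810 + j62.83 Ω = 2811∠1.3° Ω.

Z = 2810 + j62.83 Ω = 2811∠1.3° Ω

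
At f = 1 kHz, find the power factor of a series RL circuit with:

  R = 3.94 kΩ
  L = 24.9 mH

Step 1 — Angular frequency: ω = 2π·f = 2π·1000 = 6283 rad/s.
Step 2 — Component impedances:
  R: Z = R = 3940 Ω
  L: Z = jωL = j·6283·0.0249 = 0 + j156.5 Ω
Step 3 — Series combination: Z_total = R + L = 3940 + j156.5 Ω = 3943∠2.3° Ω.
Step 4 — Power factor: PF = cos(φ) = Re(Z)/|Z| = 3940/3943 = 0.9992.
Step 5 — Type: Im(Z) = 156.5 ⇒ lagging (phase φ = 2.3°).

PF = 0.9992 (lagging, φ = 2.3°)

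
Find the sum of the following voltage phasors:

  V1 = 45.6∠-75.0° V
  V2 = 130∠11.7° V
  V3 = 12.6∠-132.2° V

Step 1 — Convert each phasor to rectangular form:
  V1 = 45.6·(cos(-75.0°) + j·sin(-75.0°)) = 11.8 - j44.05 V
  V2 = 130·(cos(11.7°) + j·sin(11.7°)) = 127.3 + j26.36 V
  V3 = 12.6·(cos(-132.2°) + j·sin(-132.2°)) = -8.464 - j9.334 V
Step 2 — Sum components: V_total = 130.6 - j27.02 V.
Step 3 — Convert to polar: |V_total| = 133.4 V, ∠V_total = -11.7°.

V_total = 133.4∠-11.7° V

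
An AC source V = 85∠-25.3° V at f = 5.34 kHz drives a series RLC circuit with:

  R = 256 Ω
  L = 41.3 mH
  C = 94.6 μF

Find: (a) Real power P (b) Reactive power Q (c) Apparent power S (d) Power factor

Step 1 — Angular frequency: ω = 2π·f = 2π·5340 = 3.355e+04 rad/s.
Step 2 — Component impedances:
  R: Z = R = 256 Ω
  L: Z = jωL = j·3.355e+04·0.0413 = 0 + j1386 Ω
  C: Z = 1/(jωC) = -j/(ω·C) = 0 - j0.3151 Ω
Step 3 — Series combination: Z_total = R + L + C = 256 + j1385 Ω = 1409∠79.5° Ω.
Step 4 — Source phasor: V = 85∠-25.3° V = 76.85 - j36.33 V.
Step 5 — Current: I = V / Z = -0.01544 - j0.05832 A = 0.06033∠-104.8° A.
Step 6 — Complex power: S = V·I* = 0.9319 + j5.043 VA.
Step 7 — Real power: P = Re(S) = 0.9319 W.
Step 8 — Reactive power: Q = Im(S) = 5.043 VAR.
Step 9 — Apparent power: |S| = 5.128 VA.
Step 10 — Power factor: PF = P/|S| = 0.1817 (lagging).

(a) P = 0.9319 W  (b) Q = 5.043 VAR  (c) S = 5.128 VA  (d) PF = 0.1817 (lagging)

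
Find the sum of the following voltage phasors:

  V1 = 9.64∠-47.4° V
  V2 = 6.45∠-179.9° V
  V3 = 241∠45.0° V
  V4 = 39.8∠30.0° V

Step 1 — Convert each phasor to rectangular form:
  V1 = 9.64·(cos(-47.4°) + j·sin(-47.4°)) = 6.525 - j7.096 V
  V2 = 6.45·(cos(-179.9°) + j·sin(-179.9°)) = -6.45 - j0.01126 V
  V3 = 241·(cos(45.0°) + j·sin(45.0°)) = 170.4 + j170.4 V
  V4 = 39.8·(cos(30.0°) + j·sin(30.0°)) = 34.47 + j19.9 V
Step 2 — Sum components: V_total = 205 + j183.2 V.
Step 3 — Convert to polar: |V_total| = 274.9 V, ∠V_total = 41.8°.

V_total = 274.9∠41.8° V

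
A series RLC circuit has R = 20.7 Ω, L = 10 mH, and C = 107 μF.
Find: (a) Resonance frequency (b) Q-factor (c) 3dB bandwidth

Step 1 — Resonance: ω₀ = 1/√(LC) = 1/√(0.01·0.000107) = 966.7 rad/s.
Step 2 — f₀ = ω₀/(2π) = 153.9 Hz.
Step 3 — Series Q: Q = ω₀L/R = 966.7·0.01/20.7 = 0.467.
Step 4 — Bandwidth: Δω = ω₀/Q = 2070 rad/s; BW = Δω/(2π) = 329.5 Hz.

(a) f₀ = 153.9 Hz  (b) Q = 0.467  (c) BW = 329.5 Hz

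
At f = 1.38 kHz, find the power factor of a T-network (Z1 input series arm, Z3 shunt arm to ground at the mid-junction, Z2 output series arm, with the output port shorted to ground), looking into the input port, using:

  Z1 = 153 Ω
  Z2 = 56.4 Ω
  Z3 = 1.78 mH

Step 1 — Angular frequency: ω = 2π·f = 2π·1380 = 8671 rad/s.
Step 2 — Component impedances:
  Z1: Z = R = 153 Ω
  Z2: Z = R = 56.4 Ω
  Z3: Z = jωL = j·8671·0.00178 = 0 + j15.43 Ω
Step 3 — With the output port shorted to ground, the output series arm Z2 runs from the junction to ground; the shunt arm Z3 also runs from the junction to ground. They appear in parallel: Z3 || Z2 = 3.929 + j14.36 Ω.
Step 4 — Series with input arm Z1: Z_in = Z1 + (Z3 || Z2) = 156.9 + j14.36 Ω = 157.6∠5.2° Ω.
Step 5 — Power factor: PF = cos(φ) = Re(Z)/|Z| = 156.929/157.585 = 0.9958.
Step 6 — Type: Im(Z) = 14.36 ⇒ lagging (phase φ = 5.2°).

PF = 0.9958 (lagging, φ = 5.2°)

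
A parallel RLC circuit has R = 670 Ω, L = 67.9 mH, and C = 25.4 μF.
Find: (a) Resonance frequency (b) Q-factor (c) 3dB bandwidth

Step 1 — Resonance: ω₀ = 1/√(LC) = 1/√(0.0679·2.54e-05) = 761.5 rad/s.
Step 2 — f₀ = ω₀/(2π) = 121.2 Hz.
Step 3 — Parallel Q: Q = R/(ω₀L) = 670/(761.5·0.0679) = 12.96.
Step 4 — Bandwidth: Δω = ω₀/Q = 58.76 rad/s; BW = Δω/(2π) = 9.352 Hz.

(a) f₀ = 121.2 Hz  (b) Q = 12.96  (c) BW = 9.352 Hz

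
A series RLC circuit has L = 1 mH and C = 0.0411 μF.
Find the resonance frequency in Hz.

Step 1 — Resonance condition Im(Z)=0 gives ω₀ = 1/√(LC).
Step 2 — ω₀ = 1/√(0.001·4.11e-08) = 1.56e+05 rad/s.
Step 3 — f₀ = ω₀/(2π) = 2.483e+04 Hz.

f₀ = 2.483e+04 Hz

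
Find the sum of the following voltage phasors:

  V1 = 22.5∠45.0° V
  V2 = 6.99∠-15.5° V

Step 1 — Convert each phasor to rectangular form:
  V1 = 22.5·(cos(45.0°) + j·sin(45.0°)) = 15.91 + j15.91 V
  V2 = 6.99·(cos(-15.5°) + j·sin(-15.5°)) = 6.736 - j1.868 V
Step 2 — Sum components: V_total = 22.65 + j14.04 V.
Step 3 — Convert to polar: |V_total| = 26.65 V, ∠V_total = 31.8°.

V_total = 26.65∠31.8° V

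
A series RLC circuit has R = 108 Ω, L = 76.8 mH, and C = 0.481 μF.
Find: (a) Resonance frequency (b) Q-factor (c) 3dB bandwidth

Step 1 — Resonance condition Im(Z)=0 gives ω₀ = 1/√(LC).
Step 2 — ω₀ = 1/√(0.0768·4.81e-07) = 5203 rad/s.
Step 3 — f₀ = ω₀/(2π) = 828.1 Hz.
Step 4 — Series Q: Q = ω₀L/R = 5203·0.0768/108 = 3.7.
Step 5 — 3dB bandwidth: Δω = ω₀/Q = 1406 rad/s; BW = Δω/(2π) = 223.8 Hz.

(a) f₀ = 828.1 Hz  (b) Q = 3.7  (c) BW = 223.8 Hz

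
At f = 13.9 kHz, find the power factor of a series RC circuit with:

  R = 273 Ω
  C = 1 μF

Step 1 — Angular frequency: ω = 2π·f = 2π·1.39e+04 = 8.734e+04 rad/s.
Step 2 — Component impedances:
  R: Z = R = 273 Ω
  C: Z = 1/(jωC) = -j/(ω·C) = 0 - j11.45 Ω
Step 3 — Series combination: Z_total = R + C = 273 - j11.45 Ω = 273.2∠-2.4° Ω.
Step 4 — Power factor: PF = cos(φ) = Re(Z)/|Z| = 273/273.24 = 0.9991.
Step 5 — Type: Im(Z) = -11.45 ⇒ leading (phase φ = -2.4°).

PF = 0.9991 (leading, φ = -2.4°)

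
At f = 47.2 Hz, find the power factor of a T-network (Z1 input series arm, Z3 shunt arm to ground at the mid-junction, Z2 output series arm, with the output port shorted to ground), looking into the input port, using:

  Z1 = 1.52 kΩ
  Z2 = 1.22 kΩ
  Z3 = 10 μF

Step 1 — Angular frequency: ω = 2π·f = 2π·47.2 = 296.6 rad/s.
Step 2 — Component impedances:
  Z1: Z = R = 1520 Ω
  Z2: Z = R = 1220 Ω
  Z3: Z = 1/(jωC) = -j/(ω·C) = 0 - j337.2 Ω
Step 3 — With the output port shorted to ground, the output series arm Z2 runs from the junction to ground; the shunt arm Z3 also runs from the junction to ground. They appear in parallel: Z3 || Z2 = 86.58 - j313.3 Ω.
Step 4 — Series with input arm Z1: Z_in = Z1 + (Z3 || Z2) = 1607 - j313.3 Ω = 1637∠-11.0° Ω.
Step 5 — Power factor: PF = cos(φ) = Re(Z)/|Z| = 1606.6/1636.8 = 0.9815.
Step 6 — Type: Im(Z) = -313.3 ⇒ leading (phase φ = -11.0°).

PF = 0.9815 (leading, φ = -11.0°)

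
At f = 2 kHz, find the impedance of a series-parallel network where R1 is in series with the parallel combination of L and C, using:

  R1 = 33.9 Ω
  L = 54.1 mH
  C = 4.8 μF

Step 1 — Angular frequency: ω = 2π·f = 2π·2000 = 1.257e+04 rad/s.
Step 2 — Component impedances:
  R1: Z = R = 33.9 Ω
  L: Z = jωL = j·1.257e+04·0.0541 = 0 + j679.8 Ω
  C: Z = 1/(jωC) = -j/(ω·C) = 0 - j16.58 Ω
Step 3 — Parallel branch: L || C = 1/(1/L + 1/C) = 0 - j16.99 Ω.
Step 4 — Series with R1: Z_total = R1 + (L || C) = 33.9 - j16.99 Ω = 37.92∠-26.6° Ω.

Z = 33.9 - j16.99 Ω = 37.92∠-26.6° Ω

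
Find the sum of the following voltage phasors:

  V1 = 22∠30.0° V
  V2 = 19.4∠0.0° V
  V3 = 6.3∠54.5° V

Step 1 — Convert each phasor to rectangular form:
  V1 = 22·(cos(30.0°) + j·sin(30.0°)) = 19.05 + j11 V
  V2 = 19.4·(cos(0.0°) + j·sin(0.0°)) = 19.4 V
  V3 = 6.3·(cos(54.5°) + j·sin(54.5°)) = 3.658 + j5.129 V
Step 2 — Sum components: V_total = 42.11 + j16.13 V.
Step 3 — Convert to polar: |V_total| = 45.09 V, ∠V_total = 21.0°.

V_total = 45.09∠21.0° V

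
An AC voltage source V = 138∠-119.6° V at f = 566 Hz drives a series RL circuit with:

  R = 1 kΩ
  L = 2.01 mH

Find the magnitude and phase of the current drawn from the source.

Step 1 — Angular frequency: ω = 2π·f = 2π·566 = 3556 rad/s.
Step 2 — Component impedances:
  R: Z = R = 1000 Ω
  L: Z = jωL = j·3556·0.00201 = 0 + j7.148 Ω
Step 3 — Series combination: Z_total = R + L = 1000 + j7.148 Ω = 1000∠0.4° Ω.
Step 4 — Source phasor: V = 138∠-119.6° V = -68.16 - j120 V.
Step 5 — Ohm's law: I = V / Z_total = (-68.16 - j120) / (1000 + j7.148) = -0.06902 - j0.1195 A.
Step 6 — Convert to polar: |I| = 0.138 A, ∠I = -120.0°.

I = 0.138∠-120.0° A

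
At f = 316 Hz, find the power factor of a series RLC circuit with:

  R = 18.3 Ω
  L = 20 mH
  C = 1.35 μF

Step 1 — Angular frequency: ω = 2π·f = 2π·316 = 1985 rad/s.
Step 2 — Component impedances:
  R: Z = R = 18.3 Ω
  L: Z = jωL = j·1985·0.02 = 0 + j39.71 Ω
  C: Z = 1/(jωC) = -j/(ω·C) = 0 - j373.1 Ω
Step 3 — Series combination: Z_total = R + L + C = 18.3 - j333.4 Ω = 333.9∠-86.9° Ω.
Step 4 — Power factor: PF = cos(φ) = Re(Z)/|Z| = 18.3/333.9 = 0.05481.
Step 5 — Type: Im(Z) = -333.4 ⇒ leading (phase φ = -86.9°).

PF = 0.05481 (leading, φ = -86.9°)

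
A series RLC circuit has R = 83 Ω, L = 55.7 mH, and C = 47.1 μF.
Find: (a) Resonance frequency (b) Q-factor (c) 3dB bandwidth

Step 1 — Resonance: ω₀ = 1/√(LC) = 1/√(0.0557·4.71e-05) = 617.4 rad/s.
Step 2 — f₀ = ω₀/(2π) = 98.26 Hz.
Step 3 — Series Q: Q = ω₀L/R = 617.4·0.0557/83 = 0.4143.
Step 4 — Bandwidth: Δω = ω₀/Q = 1490 rad/s; BW = Δω/(2π) = 237.2 Hz.

(a) f₀ = 98.26 Hz  (b) Q = 0.4143  (c) BW = 237.2 Hz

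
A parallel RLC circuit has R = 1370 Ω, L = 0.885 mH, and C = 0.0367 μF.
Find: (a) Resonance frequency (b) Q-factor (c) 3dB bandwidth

Step 1 — Resonance: ω₀ = 1/√(LC) = 1/√(0.000885·3.67e-08) = 1.755e+05 rad/s.
Step 2 — f₀ = ω₀/(2π) = 2.793e+04 Hz.
Step 3 — Parallel Q: Q = R/(ω₀L) = 1370/(1.755e+05·0.000885) = 8.822.
Step 4 — Bandwidth: Δω = ω₀/Q = 1.989e+04 rad/s; BW = Δω/(2π) = 3165 Hz.

(a) f₀ = 2.793e+04 Hz  (b) Q = 8.822  (c) BW = 3165 Hz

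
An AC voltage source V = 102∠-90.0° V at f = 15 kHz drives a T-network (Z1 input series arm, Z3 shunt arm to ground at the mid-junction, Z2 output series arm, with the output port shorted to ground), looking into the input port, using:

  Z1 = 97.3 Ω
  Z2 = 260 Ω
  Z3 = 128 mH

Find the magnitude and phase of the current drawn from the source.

Step 1 — Angular frequency: ω = 2π·f = 2π·1.5e+04 = 9.425e+04 rad/s.
Step 2 — Component impedances:
  Z1: Z = R = 97.3 Ω
  Z2: Z = R = 260 Ω
  Z3: Z = jωL = j·9.425e+04·0.128 = 0 + j1.206e+04 Ω
Step 3 — With the output port shorted to ground, the output series arm Z2 runs from the junction to ground; the shunt arm Z3 also runs from the junction to ground. They appear in parallel: Z3 || Z2 = 259.9 + j5.601 Ω.
Step 4 — Series with input arm Z1: Z_in = Z1 + (Z3 || Z2) = 357.2 + j5.601 Ω = 357.2∠0.9° Ω.
Step 5 — Source phasor: V = 102∠-90.0° V = 0 - j102 V.
Step 6 — Ohm's law: I = V / Z_total = (0 - j102) / (357.2 + j5.601) = -0.004477 - j0.2855 A.
Step 7 — Convert to polar: |I| = 0.2855 A, ∠I = -90.9°.

I = 0.2855∠-90.9° A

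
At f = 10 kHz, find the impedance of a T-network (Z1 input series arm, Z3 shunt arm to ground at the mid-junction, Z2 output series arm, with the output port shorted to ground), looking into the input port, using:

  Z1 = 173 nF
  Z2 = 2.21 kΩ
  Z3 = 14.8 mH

Step 1 — Angular frequency: ω = 2π·f = 2π·1e+04 = 6.283e+04 rad/s.
Step 2 — Component impedances:
  Z1: Z = 1/(jωC) = -j/(ω·C) = 0 - j92 Ω
  Z2: Z = R = 2210 Ω
  Z3: Z = jωL = j·6.283e+04·0.0148 = 0 + j929.9 Ω
Step 3 — With the output port shorted to ground, the output series arm Z2 runs from the junction to ground; the shunt arm Z3 also runs from the junction to ground. They appear in parallel: Z3 || Z2 = 332.4 + j790 Ω.
Step 4 — Series with input arm Z1: Z_in = Z1 + (Z3 || Z2) = 332.4 + j698 Ω = 773.2∠64.5° Ω.

Z = 332.4 + j698 Ω = 773.2∠64.5° Ω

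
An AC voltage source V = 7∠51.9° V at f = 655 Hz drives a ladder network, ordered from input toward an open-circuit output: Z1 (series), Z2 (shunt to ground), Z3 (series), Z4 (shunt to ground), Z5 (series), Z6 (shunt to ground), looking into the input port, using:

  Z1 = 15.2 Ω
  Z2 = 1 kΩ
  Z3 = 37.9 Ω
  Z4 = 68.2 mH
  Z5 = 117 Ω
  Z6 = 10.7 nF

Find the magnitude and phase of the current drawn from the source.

Step 1 — Angular frequency: ω = 2π·f = 2π·655 = 4115 rad/s.
Step 2 — Component impedances:
  Z1: Z = R = 15.2 Ω
  Z2: Z = R = 1000 Ω
  Z3: Z = R = 37.9 Ω
  Z4: Z = jωL = j·4115·0.0682 = 0 + j280.7 Ω
  Z5: Z = R = 117 Ω
  Z6: Z = 1/(jωC) = -j/(ω·C) = 0 - j2.271e+04 Ω
Step 3 — Ladder network (open output): work backward from the far end, alternating series and parallel combinations. Z_in = 118.9 + j245.4 Ω = 272.7∠64.1° Ω.
Step 4 — Source phasor: V = 7∠51.9° V = 4.319 + j5.509 V.
Step 5 — Ohm's law: I = V / Z_total = (4.319 + j5.509) / (118.9 + j245.4) = 0.02508 - j0.005444 A.
Step 6 — Convert to polar: |I| = 0.02567 A, ∠I = -12.2°.

I = 0.02567∠-12.2° A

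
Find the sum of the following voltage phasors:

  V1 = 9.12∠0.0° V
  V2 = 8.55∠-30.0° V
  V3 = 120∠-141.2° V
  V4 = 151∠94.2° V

Step 1 — Convert each phasor to rectangular form:
  V1 = 9.12·(cos(0.0°) + j·sin(0.0°)) = 9.12 V
  V2 = 8.55·(cos(-30.0°) + j·sin(-30.0°)) = 7.405 - j4.275 V
  V3 = 120·(cos(-141.2°) + j·sin(-141.2°)) = -93.52 - j75.19 V
  V4 = 151·(cos(94.2°) + j·sin(94.2°)) = -11.06 + j150.6 V
Step 2 — Sum components: V_total = -88.06 + j71.13 V.
Step 3 — Convert to polar: |V_total| = 113.2 V, ∠V_total = 141.1°.

V_total = 113.2∠141.1° V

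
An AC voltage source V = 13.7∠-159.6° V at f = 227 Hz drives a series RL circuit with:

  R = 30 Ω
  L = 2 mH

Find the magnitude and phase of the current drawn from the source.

Step 1 — Angular frequency: ω = 2π·f = 2π·227 = 1426 rad/s.
Step 2 — Component impedances:
  R: Z = R = 30 Ω
  L: Z = jωL = j·1426·0.002 = 0 + j2.853 Ω
Step 3 — Series combination: Z_total = R + L = 30 + j2.853 Ω = 30.14∠5.4° Ω.
Step 4 — Source phasor: V = 13.7∠-159.6° V = -12.84 - j4.775 V.
Step 5 — Ohm's law: I = V / Z_total = (-12.84 - j4.775) / (30 + j2.853) = -0.4392 - j0.1174 A.
Step 6 — Convert to polar: |I| = 0.4546 A, ∠I = -165.0°.

I = 0.4546∠-165.0° A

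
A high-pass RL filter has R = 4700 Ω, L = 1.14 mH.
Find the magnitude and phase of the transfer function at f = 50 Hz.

Step 1 — Angular frequency: ω = 2π·50 = 314.2 rad/s.
Step 2 — Transfer function: H(jω) = jωL/(R + jωL).
Step 3 — Numerator jωL = j·0.3581; denominator R + jωL = 4700 + j0.3581.
Step 4 — H = 5.806e-09 + j7.62e-05.
Step 5 — Magnitude: |H| = 7.62e-05 (-82.4 dB); phase: φ = 90.0°.

|H| = 7.62e-05 (-82.4 dB), φ = 90.0°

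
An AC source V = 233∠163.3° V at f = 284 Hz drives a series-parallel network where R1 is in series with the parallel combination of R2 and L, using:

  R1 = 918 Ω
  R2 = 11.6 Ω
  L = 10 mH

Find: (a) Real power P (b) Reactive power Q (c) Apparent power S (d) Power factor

Step 1 — Angular frequency: ω = 2π·f = 2π·284 = 1784 rad/s.
Step 2 — Component impedances:
  R1: Z = R = 918 Ω
  R2: Z = R = 11.6 Ω
  L: Z = jωL = j·1784·0.01 = 0 + j17.84 Ω
Step 3 — Parallel branch: R2 || L = 1/(1/R2 + 1/L) = 8.154 + j5.301 Ω.
Step 4 — Series with R1: Z_total = R1 + (R2 || L) = 926.2 + j5.301 Ω = 926.2∠0.3° Ω.
Step 5 — Source phasor: V = 233∠163.3° V = -223.2 + j66.96 V.
Step 6 — Current: I = V / Z = -0.2405 + j0.07367 A = 0.2516∠163.0° A.
Step 7 — Complex power: S = V·I* = 58.62 + j0.3355 VA.
Step 8 — Real power: P = Re(S) = 58.62 W.
Step 9 — Reactive power: Q = Im(S) = 0.3355 VAR.
Step 10 — Apparent power: |S| = 58.62 VA.
Step 11 — Power factor: PF = P/|S| = 1 (lagging).

(a) P = 58.62 W  (b) Q = 0.3355 VAR  (c) S = 58.62 VA  (d) PF = 1 (lagging)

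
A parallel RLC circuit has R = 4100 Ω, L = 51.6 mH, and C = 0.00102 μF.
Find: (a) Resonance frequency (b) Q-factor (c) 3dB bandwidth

Step 1 — Resonance: ω₀ = 1/√(LC) = 1/√(0.0516·1.02e-09) = 1.378e+05 rad/s.
Step 2 — f₀ = ω₀/(2π) = 2.194e+04 Hz.
Step 3 — Parallel Q: Q = R/(ω₀L) = 4100/(1.378e+05·0.0516) = 0.5764.
Step 4 — Bandwidth: Δω = ω₀/Q = 2.391e+05 rad/s; BW = Δω/(2π) = 3.806e+04 Hz.

(a) f₀ = 2.194e+04 Hz  (b) Q = 0.5764  (c) BW = 3.806e+04 Hz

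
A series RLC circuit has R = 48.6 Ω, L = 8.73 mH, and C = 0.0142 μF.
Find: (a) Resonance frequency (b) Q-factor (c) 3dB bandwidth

Step 1 — Resonance: ω₀ = 1/√(LC) = 1/√(0.00873·1.42e-08) = 8.981e+04 rad/s.
Step 2 — f₀ = ω₀/(2π) = 1.429e+04 Hz.
Step 3 — Series Q: Q = ω₀L/R = 8.981e+04·0.00873/48.6 = 16.13.
Step 4 — Bandwidth: Δω = ω₀/Q = 5567 rad/s; BW = Δω/(2π) = 886 Hz.

(a) f₀ = 1.429e+04 Hz  (b) Q = 16.13  (c) BW = 886 Hz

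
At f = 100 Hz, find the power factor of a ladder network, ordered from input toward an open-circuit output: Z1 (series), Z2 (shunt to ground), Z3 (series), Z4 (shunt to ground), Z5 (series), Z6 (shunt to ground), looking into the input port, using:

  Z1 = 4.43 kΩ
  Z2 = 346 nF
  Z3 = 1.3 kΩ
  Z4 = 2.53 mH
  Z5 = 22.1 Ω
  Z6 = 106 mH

Step 1 — Angular frequency: ω = 2π·f = 2π·100 = 628.3 rad/s.
Step 2 — Component impedances:
  Z1: Z = R = 4430 Ω
  Z2: Z = 1/(jωC) = -j/(ω·C) = 0 - j4600 Ω
  Z3: Z = R = 1300 Ω
  Z4: Z = jωL = j·628.3·0.00253 = 0 + j1.59 Ω
  Z5: Z = R = 22.1 Ω
  Z6: Z = jωL = j·628.3·0.106 = 0 + j66.6 Ω
Step 3 — Ladder network (open output): work backward from the far end, alternating series and parallel combinations. Z_in = 5635 - j339 Ω = 5645∠-3.4° Ω.
Step 4 — Power factor: PF = cos(φ) = Re(Z)/|Z| = 5635/5645 = 0.9982.
Step 5 — Type: Im(Z) = -339 ⇒ leading (phase φ = -3.4°).

PF = 0.9982 (leading, φ = -3.4°)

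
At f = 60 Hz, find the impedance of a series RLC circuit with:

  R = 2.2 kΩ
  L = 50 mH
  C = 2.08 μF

Step 1 — Angular frequency: ω = 2π·f = 2π·60 = 377 rad/s.
Step 2 — Component impedances:
  R: Z = R = 2200 Ω
  L: Z = jωL = j·377·0.05 = 0 + j18.85 Ω
  C: Z = 1/(jωC) = -j/(ω·C) = 0 - j1275 Ω
Step 3 — Series combination: Z_total = R + L + C = 2200 - j1256 Ω = 2533∠-29.7° Ω.

Z = 2200 - j1256 Ω = 2533∠-29.7° Ω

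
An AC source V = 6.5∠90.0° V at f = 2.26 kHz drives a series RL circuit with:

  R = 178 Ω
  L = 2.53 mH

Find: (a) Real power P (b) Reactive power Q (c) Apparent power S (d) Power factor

Step 1 — Angular frequency: ω = 2π·f = 2π·2260 = 1.42e+04 rad/s.
Step 2 — Component impedances:
  R: Z = R = 178 Ω
  L: Z = jωL = j·1.42e+04·0.00253 = 0 + j35.93 Ω
Step 3 — Series combination: Z_total = R + L = 178 + j35.93 Ω = 181.6∠11.4° Ω.
Step 4 — Source phasor: V = 6.5∠90.0° V = 0 + j6.5 V.
Step 5 — Current: I = V / Z = 0.007082 + j0.03509 A = 0.0358∠78.6° A.
Step 6 — Complex power: S = V·I* = 0.2281 + j0.04603 VA.
Step 7 — Real power: P = Re(S) = 0.2281 W.
Step 8 — Reactive power: Q = Im(S) = 0.04603 VAR.
Step 9 — Apparent power: |S| = 0.2327 VA.
Step 10 — Power factor: PF = P/|S| = 0.9802 (lagging).

(a) P = 0.2281 W  (b) Q = 0.04603 VAR  (c) S = 0.2327 VA  (d) PF = 0.9802 (lagging)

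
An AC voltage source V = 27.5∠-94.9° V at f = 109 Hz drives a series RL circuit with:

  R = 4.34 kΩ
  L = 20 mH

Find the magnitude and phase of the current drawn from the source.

Step 1 — Angular frequency: ω = 2π·f = 2π·109 = 684.9 rad/s.
Step 2 — Component impedances:
  R: Z = R = 4340 Ω
  L: Z = jωL = j·684.9·0.02 = 0 + j13.7 Ω
Step 3 — Series combination: Z_total = R + L = 4340 + j13.7 Ω = 4340∠0.2° Ω.
Step 4 — Source phasor: V = 27.5∠-94.9° V = -2.349 - j27.4 V.
Step 5 — Ohm's law: I = V / Z_total = (-2.349 - j27.4) / (4340 + j13.7) = -0.0005612 - j0.006311 A.
Step 6 — Convert to polar: |I| = 0.006336 A, ∠I = -95.1°.

I = 0.006336∠-95.1° A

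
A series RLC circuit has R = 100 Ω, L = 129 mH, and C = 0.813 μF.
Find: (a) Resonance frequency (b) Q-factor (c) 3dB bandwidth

Step 1 — Resonance: ω₀ = 1/√(LC) = 1/√(0.129·8.13e-07) = 3088 rad/s.
Step 2 — f₀ = ω₀/(2π) = 491.5 Hz.
Step 3 — Series Q: Q = ω₀L/R = 3088·0.129/100 = 3.983.
Step 4 — Bandwidth: Δω = ω₀/Q = 775.2 rad/s; BW = Δω/(2π) = 123.4 Hz.

(a) f₀ = 491.5 Hz  (b) Q = 3.983  (c) BW = 123.4 Hz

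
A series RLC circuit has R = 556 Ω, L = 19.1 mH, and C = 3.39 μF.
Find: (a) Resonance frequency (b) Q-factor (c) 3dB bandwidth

Step 1 — Resonance: ω₀ = 1/√(LC) = 1/√(0.0191·3.39e-06) = 3930 rad/s.
Step 2 — f₀ = ω₀/(2π) = 625.5 Hz.
Step 3 — Series Q: Q = ω₀L/R = 3930·0.0191/556 = 0.135.
Step 4 — Bandwidth: Δω = ω₀/Q = 2.911e+04 rad/s; BW = Δω/(2π) = 4633 Hz.

(a) f₀ = 625.5 Hz  (b) Q = 0.135  (c) BW = 4633 Hz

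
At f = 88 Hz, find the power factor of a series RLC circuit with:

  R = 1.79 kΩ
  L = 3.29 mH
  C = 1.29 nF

Step 1 — Angular frequency: ω = 2π·f = 2π·88 = 552.9 rad/s.
Step 2 — Component impedances:
  R: Z = R = 1790 Ω
  L: Z = jωL = j·552.9·0.00329 = 0 + j1.819 Ω
  C: Z = 1/(jωC) = -j/(ω·C) = 0 - j1.402e+06 Ω
Step 3 — Series combination: Z_total = R + L + C = 1790 - j1.402e+06 Ω = 1.402e+06∠-89.9° Ω.
Step 4 — Power factor: PF = cos(φ) = Re(Z)/|Z| = 1790/1.402e+06 = 0.001277.
Step 5 — Type: Im(Z) = -1.402e+06 ⇒ leading (phase φ = -89.9°).

PF = 0.001277 (leading, φ = -89.9°)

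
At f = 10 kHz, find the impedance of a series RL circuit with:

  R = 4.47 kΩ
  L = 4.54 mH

Step 1 — Angular frequency: ω = 2π·f = 2π·1e+04 = 6.283e+04 rad/s.
Step 2 — Component impedances:
  R: Z = R = 4470 Ω
  L: Z = jωL = j·6.283e+04·0.00454 = 0 + j285.3 Ω
Step 3 — Series combination: Z_total = R + L = 4470 + j285.3 Ω = 4479∠3.7° Ω.

Z = 4470 + j285.3 Ω = 4479∠3.7° Ω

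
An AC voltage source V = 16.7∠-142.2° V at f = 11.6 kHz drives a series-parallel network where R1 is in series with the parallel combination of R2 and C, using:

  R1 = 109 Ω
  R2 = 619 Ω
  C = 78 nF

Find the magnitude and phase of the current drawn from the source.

Step 1 — Angular frequency: ω = 2π·f = 2π·1.16e+04 = 7.288e+04 rad/s.
Step 2 — Component impedances:
  R1: Z = R = 109 Ω
  R2: Z = R = 619 Ω
  C: Z = 1/(jωC) = -j/(ω·C) = 0 - j175.9 Ω
Step 3 — Parallel branch: R2 || C = 1/(1/R2 + 1/C) = 46.25 - j162.8 Ω.
Step 4 — Series with R1: Z_total = R1 + (R2 || C) = 155.3 - j162.8 Ω = 224.9∠-46.4° Ω.
Step 5 — Source phasor: V = 16.7∠-142.2° V = -13.2 - j10.24 V.
Step 6 — Ohm's law: I = V / Z_total = (-13.2 - j10.24) / (155.3 - j162.8) = -0.007565 - j0.07386 A.
Step 7 — Convert to polar: |I| = 0.07425 A, ∠I = -95.8°.

I = 0.07425∠-95.8° A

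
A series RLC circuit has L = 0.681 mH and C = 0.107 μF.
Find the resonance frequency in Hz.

Step 1 — Resonance condition Im(Z)=0 gives ω₀ = 1/√(LC).
Step 2 — ω₀ = 1/√(0.000681·1.07e-07) = 1.171e+05 rad/s.
Step 3 — f₀ = ω₀/(2π) = 1.864e+04 Hz.

f₀ = 1.864e+04 Hz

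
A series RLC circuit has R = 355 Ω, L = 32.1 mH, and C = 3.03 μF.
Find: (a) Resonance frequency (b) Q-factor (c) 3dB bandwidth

Step 1 — Resonance: ω₀ = 1/√(LC) = 1/√(0.0321·3.03e-06) = 3206 rad/s.
Step 2 — f₀ = ω₀/(2π) = 510.3 Hz.
Step 3 — Series Q: Q = ω₀L/R = 3206·0.0321/355 = 0.2899.
Step 4 — Bandwidth: Δω = ω₀/Q = 1.106e+04 rad/s; BW = Δω/(2π) = 1760 Hz.

(a) f₀ = 510.3 Hz  (b) Q = 0.2899  (c) BW = 1760 Hz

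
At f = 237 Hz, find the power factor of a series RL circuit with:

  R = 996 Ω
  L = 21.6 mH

Step 1 — Angular frequency: ω = 2π·f = 2π·237 = 1489 rad/s.
Step 2 — Component impedances:
  R: Z = R = 996 Ω
  L: Z = jωL = j·1489·0.0216 = 0 + j32.16 Ω
Step 3 — Series combination: Z_total = R + L = 996 + j32.16 Ω = 996.5∠1.8° Ω.
Step 4 — Power factor: PF = cos(φ) = Re(Z)/|Z| = 996/996.5 = 0.9995.
Step 5 — Type: Im(Z) = 32.16 ⇒ lagging (phase φ = 1.8°).

PF = 0.9995 (lagging, φ = 1.8°)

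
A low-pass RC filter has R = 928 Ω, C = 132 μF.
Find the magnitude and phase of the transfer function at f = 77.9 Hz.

Step 1 — Angular frequency: ω = 2π·77.9 = 489.5 rad/s.
Step 2 — Transfer function: H(jω) = 1/(1 + jωRC).
Step 3 — Denominator: 1 + jωRC = 1 + j·489.5·928·0.000132 = 1 + j59.96.
Step 4 — H = 0.0002781 - j0.01667.
Step 5 — Magnitude: |H| = 0.01668 (-35.6 dB); phase: φ = -89.0°.

|H| = 0.01668 (-35.6 dB), φ = -89.0°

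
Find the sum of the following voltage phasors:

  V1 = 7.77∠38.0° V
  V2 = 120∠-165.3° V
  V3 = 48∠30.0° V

Step 1 — Convert each phasor to rectangular form:
  V1 = 7.77·(cos(38.0°) + j·sin(38.0°)) = 6.123 + j4.784 V
  V2 = 120·(cos(-165.3°) + j·sin(-165.3°)) = -116.1 - j30.45 V
  V3 = 48·(cos(30.0°) + j·sin(30.0°)) = 41.57 + j24 V
Step 2 — Sum components: V_total = -68.38 - j1.667 V.
Step 3 — Convert to polar: |V_total| = 68.4 V, ∠V_total = -178.6°.

V_total = 68.4∠-178.6° V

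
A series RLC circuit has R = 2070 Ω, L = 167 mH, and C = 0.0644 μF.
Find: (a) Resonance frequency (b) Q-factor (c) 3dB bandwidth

Step 1 — Resonance: ω₀ = 1/√(LC) = 1/√(0.167·6.44e-08) = 9643 rad/s.
Step 2 — f₀ = ω₀/(2π) = 1535 Hz.
Step 3 — Series Q: Q = ω₀L/R = 9643·0.167/2070 = 0.7779.
Step 4 — Bandwidth: Δω = ω₀/Q = 1.24e+04 rad/s; BW = Δω/(2π) = 1973 Hz.

(a) f₀ = 1535 Hz  (b) Q = 0.7779  (c) BW = 1973 Hz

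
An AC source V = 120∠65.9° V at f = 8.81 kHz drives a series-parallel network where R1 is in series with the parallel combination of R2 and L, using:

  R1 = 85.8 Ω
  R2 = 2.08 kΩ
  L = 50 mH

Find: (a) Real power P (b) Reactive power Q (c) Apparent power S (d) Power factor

Step 1 — Angular frequency: ω = 2π·f = 2π·8810 = 5.535e+04 rad/s.
Step 2 — Component impedances:
  R1: Z = R = 85.8 Ω
  R2: Z = R = 2080 Ω
  L: Z = jωL = j·5.535e+04·0.05 = 0 + j2768 Ω
Step 3 — Parallel branch: R2 || L = 1/(1/R2 + 1/L) = 1329 + j999 Ω.
Step 4 — Series with R1: Z_total = R1 + (R2 || L) = 1415 + j999 Ω = 1732∠35.2° Ω.
Step 5 — Source phasor: V = 120∠65.9° V = 49 + j109.5 V.
Step 6 — Current: I = V / Z = 0.05958 + j0.03535 A = 0.06928∠30.7° A.
Step 7 — Complex power: S = V·I* = 6.792 + j4.794 VA.
Step 8 — Real power: P = Re(S) = 6.792 W.
Step 9 — Reactive power: Q = Im(S) = 4.794 VAR.
Step 10 — Apparent power: |S| = 8.313 VA.
Step 11 — Power factor: PF = P/|S| = 0.8169 (lagging).

(a) P = 6.792 W  (b) Q = 4.794 VAR  (c) S = 8.313 VA  (d) PF = 0.8169 (lagging)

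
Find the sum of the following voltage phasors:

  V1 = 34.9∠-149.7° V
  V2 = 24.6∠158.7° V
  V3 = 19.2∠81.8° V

Step 1 — Convert each phasor to rectangular form:
  V1 = 34.9·(cos(-149.7°) + j·sin(-149.7°)) = -30.13 - j17.61 V
  V2 = 24.6·(cos(158.7°) + j·sin(158.7°)) = -22.92 + j8.936 V
  V3 = 19.2·(cos(81.8°) + j·sin(81.8°)) = 2.738 + j19 V
Step 2 — Sum components: V_total = -50.31 + j10.33 V.
Step 3 — Convert to polar: |V_total| = 51.36 V, ∠V_total = 168.4°.

V_total = 51.36∠168.4° V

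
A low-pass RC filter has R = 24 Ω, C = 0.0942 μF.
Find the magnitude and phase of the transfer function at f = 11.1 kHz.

Step 1 — Angular frequency: ω = 2π·1.11e+04 = 6.974e+04 rad/s.
Step 2 — Transfer function: H(jω) = 1/(1 + jωRC).
Step 3 — Denominator: 1 + jωRC = 1 + j·6.974e+04·24·9.42e-08 = 1 + j0.1577.
Step 4 — H = 0.9757 - j0.1539.
Step 5 — Magnitude: |H| = 0.9878 (-0.1 dB); phase: φ = -9.0°.

|H| = 0.9878 (-0.1 dB), φ = -9.0°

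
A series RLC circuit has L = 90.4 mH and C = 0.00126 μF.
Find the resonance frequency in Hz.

Step 1 — Resonance condition Im(Z)=0 gives ω₀ = 1/√(LC).
Step 2 — ω₀ = 1/√(0.0904·1.26e-09) = 9.37e+04 rad/s.
Step 3 — f₀ = ω₀/(2π) = 1.491e+04 Hz.

f₀ = 1.491e+04 Hz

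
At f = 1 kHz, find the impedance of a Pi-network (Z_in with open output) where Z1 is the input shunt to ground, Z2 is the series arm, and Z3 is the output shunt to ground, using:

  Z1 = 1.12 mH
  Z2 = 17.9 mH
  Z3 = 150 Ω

Step 1 — Angular frequency: ω = 2π·f = 2π·1000 = 6283 rad/s.
Step 2 — Component impedances:
  Z1: Z = jωL = j·6283·0.00112 = 0 + j7.037 Ω
  Z2: Z = jωL = j·6283·0.0179 = 0 + j112.5 Ω
  Z3: Z = R = 150 Ω
Step 3 — With open output, the series arm Z2 and the output shunt Z3 appear in series to ground: Z2 + Z3 = 150 + j112.5 Ω.
Step 4 — Parallel with input shunt Z1: Z_in = Z1 || (Z2 + Z3) = 0.202 + j6.876 Ω = 6.879∠88.3° Ω.

Z = 0.202 + j6.876 Ω = 6.879∠88.3° Ω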